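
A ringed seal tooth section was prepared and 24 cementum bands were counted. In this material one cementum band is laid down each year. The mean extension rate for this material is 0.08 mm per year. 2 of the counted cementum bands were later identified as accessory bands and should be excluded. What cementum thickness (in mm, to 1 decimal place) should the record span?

True cementum band count = 24 − 2 = 22.
22 years at 0.08 mm/year gives 0.08 × 22 = 1.8 mm.

1.8 mm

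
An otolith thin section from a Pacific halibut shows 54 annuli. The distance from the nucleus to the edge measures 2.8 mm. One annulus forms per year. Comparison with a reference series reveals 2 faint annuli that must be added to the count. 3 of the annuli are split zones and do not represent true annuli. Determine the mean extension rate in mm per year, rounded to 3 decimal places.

0.053 mm per year

True annulus count = 54 − 3 + 2 = 53.
Extension rate ≈ 2.8 / 53 = 0.053 mm per year.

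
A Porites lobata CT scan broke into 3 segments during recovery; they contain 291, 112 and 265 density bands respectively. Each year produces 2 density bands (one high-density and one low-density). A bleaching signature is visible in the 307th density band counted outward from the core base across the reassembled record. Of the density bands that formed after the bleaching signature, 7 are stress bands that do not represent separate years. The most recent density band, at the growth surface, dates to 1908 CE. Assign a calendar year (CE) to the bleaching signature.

Total density bands = 291 + 112 + 265 = 668.
Between density band 307 and the growth surface there are 668 − 307 = 361 density bands.
Excluding 7 false density bands: 361 − 7 = 354.
354 density bands at 2 per year is 354 / 2 = 177 years.
1908 − 177 = 1731 CE.

1731 CE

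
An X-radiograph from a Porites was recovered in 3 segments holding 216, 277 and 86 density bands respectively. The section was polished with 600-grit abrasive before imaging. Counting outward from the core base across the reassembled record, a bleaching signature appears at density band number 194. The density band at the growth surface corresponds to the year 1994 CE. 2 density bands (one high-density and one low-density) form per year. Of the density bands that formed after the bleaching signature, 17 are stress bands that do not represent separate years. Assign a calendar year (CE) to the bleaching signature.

Total density bands = 216 + 277 + 86 = 579.
579 − 194 = 385 density bands lie beyond the bleaching signature toward the growth surface.
385 − 17 false = 368 true density bands after the bleaching signature.
Dividing by 2 density bands per year: 368 / 2 = 184 years.
Counting back 184 years from 1994 CE places the bleaching signature in 1994 − 184 = 1810 CE.

1810 CE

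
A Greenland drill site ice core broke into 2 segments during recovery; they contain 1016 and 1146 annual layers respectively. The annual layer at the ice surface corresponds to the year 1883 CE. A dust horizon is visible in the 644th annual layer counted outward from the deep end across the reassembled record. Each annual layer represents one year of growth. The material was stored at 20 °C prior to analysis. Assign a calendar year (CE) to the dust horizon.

365 CE

Total annual layers = 1016 + 1146 = 2162.
2162 − 644 = 1518 annual layers lie beyond the dust horizon toward the ice surface.
1883 − 1518 = 365 CE.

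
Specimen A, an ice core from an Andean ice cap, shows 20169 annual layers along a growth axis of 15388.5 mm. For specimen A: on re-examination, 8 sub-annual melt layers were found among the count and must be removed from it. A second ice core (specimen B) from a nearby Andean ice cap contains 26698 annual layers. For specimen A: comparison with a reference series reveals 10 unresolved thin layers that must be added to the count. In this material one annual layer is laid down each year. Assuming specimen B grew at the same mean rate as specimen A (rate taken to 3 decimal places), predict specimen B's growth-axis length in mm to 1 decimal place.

Specimen A: after corrections the count is 20169 − 8 + 10 = 20171 annual layers.
A: Extension rate ≈ 15388.5 / 20171 = 0.763 mm/yr.
B's length ≈ 0.763 × 26698 = 20370.6 mm.

20370.6 mm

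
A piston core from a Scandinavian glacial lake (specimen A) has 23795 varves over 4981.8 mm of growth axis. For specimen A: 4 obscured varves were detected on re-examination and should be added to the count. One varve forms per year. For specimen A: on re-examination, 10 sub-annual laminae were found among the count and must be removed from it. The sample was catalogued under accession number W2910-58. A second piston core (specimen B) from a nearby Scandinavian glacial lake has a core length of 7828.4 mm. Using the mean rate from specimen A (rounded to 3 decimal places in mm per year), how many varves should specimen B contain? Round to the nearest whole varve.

Specimen A: adjusted count: 23795 − 10 + 4 = 23789 varves.
A: 4981.8 mm over 23789 years gives 4981.8 / 23789 ≈ 0.209 mm/year.
For B, 7828.4 / 0.209 = 37456.46 years ≈ 37456 varves.

37456 varves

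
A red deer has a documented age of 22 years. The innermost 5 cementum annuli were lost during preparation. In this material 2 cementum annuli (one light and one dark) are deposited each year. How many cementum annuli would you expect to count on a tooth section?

39 cementum annuli

With 2 cementum annuli per year, 22 years would produce 22 × 2 = 44 cementum annuli.
44 − 5 missed = 39 cementum annuli expected in the prepared section.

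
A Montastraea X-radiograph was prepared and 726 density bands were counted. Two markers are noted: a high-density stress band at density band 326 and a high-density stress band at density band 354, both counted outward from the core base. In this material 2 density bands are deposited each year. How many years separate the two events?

Separation: 354 − 326 = 28 density bands.
Dividing by 2 density bands per year: 28 / 2 = 14 years.

14 yr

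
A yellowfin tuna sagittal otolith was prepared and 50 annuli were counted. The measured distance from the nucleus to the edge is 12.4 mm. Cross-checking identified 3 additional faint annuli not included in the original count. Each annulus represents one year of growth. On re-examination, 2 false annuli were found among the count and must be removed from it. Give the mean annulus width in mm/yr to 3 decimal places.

0.243 mm/yr

After corrections the count is 50 − 2 + 3 = 51 annuli.
12.4 mm over 51 years gives 12.4 / 51 ≈ 0.243 mm/yr.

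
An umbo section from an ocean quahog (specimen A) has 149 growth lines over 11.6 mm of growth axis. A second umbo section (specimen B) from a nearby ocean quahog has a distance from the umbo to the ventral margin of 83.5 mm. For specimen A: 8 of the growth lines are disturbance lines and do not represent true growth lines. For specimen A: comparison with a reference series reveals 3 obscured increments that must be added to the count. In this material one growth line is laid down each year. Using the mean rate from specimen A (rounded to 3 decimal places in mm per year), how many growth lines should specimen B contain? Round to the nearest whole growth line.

1031 growth lines

Specimen A: after corrections the count is 149 − 8 + 3 = 144 growth lines.
A: Extension rate ≈ 11.6 / 144 = 0.081 mm/year.
Specimen B: 83.5 mm / 0.081 mm per year = 1030.86 years ≈ 1031 growth lines.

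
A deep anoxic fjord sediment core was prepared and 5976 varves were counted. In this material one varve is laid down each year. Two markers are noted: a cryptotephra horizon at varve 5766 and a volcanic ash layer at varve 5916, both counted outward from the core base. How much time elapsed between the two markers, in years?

5916 − 5766 = 150 varves lie between the two events.
That is 150 years at one varve per year.

150 years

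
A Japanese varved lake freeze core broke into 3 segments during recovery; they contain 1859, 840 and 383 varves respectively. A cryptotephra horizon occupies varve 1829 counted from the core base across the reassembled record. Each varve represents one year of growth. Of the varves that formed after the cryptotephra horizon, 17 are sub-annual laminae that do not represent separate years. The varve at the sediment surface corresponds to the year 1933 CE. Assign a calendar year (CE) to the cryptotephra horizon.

697 CE

Total varves = 1859 + 840 + 383 = 3082.
3082 − 1829 = 1253 varves lie beyond the cryptotephra horizon toward the sediment surface.
Removing the 17 false varves leaves 1253 − 17 = 1236 true varves beyond the cryptotephra horizon.
1933 − 1236 = 697 CE.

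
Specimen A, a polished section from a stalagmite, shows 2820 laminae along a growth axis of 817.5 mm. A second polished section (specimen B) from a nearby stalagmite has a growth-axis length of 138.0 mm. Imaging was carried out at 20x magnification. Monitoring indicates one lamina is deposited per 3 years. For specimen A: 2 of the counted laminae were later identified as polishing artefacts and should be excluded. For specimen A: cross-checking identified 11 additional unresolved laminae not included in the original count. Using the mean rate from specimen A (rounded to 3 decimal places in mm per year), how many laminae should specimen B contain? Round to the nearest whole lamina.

Specimen A: correcting the raw count gives 2820 − 2 + 11 = 2829 true laminae.
Specimen A: 2829 laminae at 3 years each span 2829 × 3 = 8487 years.
A: Mean rate = 817.5 mm / 8487 years ≈ 0.096 mm/year.
B spans 138.0 / 0.096 = 1437.50 years; at 3 years per lamina that is 1437.50 / 3 ≈ 479 laminae.

479 laminae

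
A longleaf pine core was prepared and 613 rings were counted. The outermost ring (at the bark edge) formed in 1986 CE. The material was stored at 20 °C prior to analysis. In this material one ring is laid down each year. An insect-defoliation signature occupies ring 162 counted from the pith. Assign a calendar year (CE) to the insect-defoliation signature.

Between ring 162 and the bark edge there are 613 − 162 = 451 rings.
1986 − 451 = 1535 CE.

1535 CE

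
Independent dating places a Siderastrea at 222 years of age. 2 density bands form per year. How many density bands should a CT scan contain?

444 density bands

Expected density bands: 222 × 2 = 444.
So 444 density bands should be present.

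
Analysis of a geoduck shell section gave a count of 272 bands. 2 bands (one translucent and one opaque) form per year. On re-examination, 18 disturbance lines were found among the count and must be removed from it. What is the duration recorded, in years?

Correcting the raw count gives 272 − 18 = 254 true bands.
Dividing by 2 bands per year: 254 / 2 = 127 years.

127 years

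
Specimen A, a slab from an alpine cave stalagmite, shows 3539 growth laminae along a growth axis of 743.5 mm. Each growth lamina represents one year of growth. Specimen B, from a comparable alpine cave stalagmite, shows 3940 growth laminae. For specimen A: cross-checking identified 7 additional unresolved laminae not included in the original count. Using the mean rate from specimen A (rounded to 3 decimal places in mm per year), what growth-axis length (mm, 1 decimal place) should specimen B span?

827.4 mm

Specimen A: adjusted count: 3539 + 7 = 3546 growth laminae.
A: Extension rate ≈ 743.5 / 3546 = 0.210 mm/year.
B's length ≈ 0.210 × 3940 = 827.4 mm.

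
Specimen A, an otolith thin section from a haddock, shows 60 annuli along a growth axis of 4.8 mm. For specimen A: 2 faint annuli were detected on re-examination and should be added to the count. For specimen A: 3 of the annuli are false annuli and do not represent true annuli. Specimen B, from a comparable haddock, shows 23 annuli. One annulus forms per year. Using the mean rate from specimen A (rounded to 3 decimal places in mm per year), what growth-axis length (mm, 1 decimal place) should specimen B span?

1.9 mm

Specimen A: correcting the raw count gives 60 − 3 + 2 = 59 true annuli.
A: 4.8 mm over 59 years gives 4.8 / 59 ≈ 0.081 mm per year.
B's length ≈ 0.081 × 23 = 1.9 mm.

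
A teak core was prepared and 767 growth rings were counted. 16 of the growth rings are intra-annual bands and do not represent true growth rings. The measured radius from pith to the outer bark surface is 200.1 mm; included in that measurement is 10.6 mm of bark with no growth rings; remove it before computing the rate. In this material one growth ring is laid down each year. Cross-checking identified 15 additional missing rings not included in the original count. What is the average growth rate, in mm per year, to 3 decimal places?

True growth ring count = 767 − 16 + 15 = 766.
Net length = 200.1 − 10.6 = 189.5 mm.
Extension rate ≈ 189.5 / 766 = 0.247 mm per year.

0.247 mm per year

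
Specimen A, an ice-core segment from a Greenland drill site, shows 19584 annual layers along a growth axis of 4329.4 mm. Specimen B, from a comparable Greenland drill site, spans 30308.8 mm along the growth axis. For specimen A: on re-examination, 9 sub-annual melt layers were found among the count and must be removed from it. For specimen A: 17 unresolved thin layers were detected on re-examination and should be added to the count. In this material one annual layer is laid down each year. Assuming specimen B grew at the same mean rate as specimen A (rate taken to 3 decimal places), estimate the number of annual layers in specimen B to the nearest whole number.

Specimen A: true annual layer count = 19584 − 9 + 17 = 19592.
A: Extension rate ≈ 4329.4 / 19592 = 0.221 mm/yr.
For B, 30308.8 / 0.221 = 137143.89 years ≈ 137144 annual layers.

137144 annual layers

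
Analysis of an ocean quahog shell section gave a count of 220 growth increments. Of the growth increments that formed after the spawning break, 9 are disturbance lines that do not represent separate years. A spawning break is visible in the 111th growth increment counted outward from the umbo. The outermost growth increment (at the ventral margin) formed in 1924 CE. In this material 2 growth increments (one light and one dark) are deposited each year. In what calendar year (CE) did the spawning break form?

The spawning break sits at growth increment 111 from the umbo, so 220 − 111 = 109 growth increments formed after it.
Excluding 9 false growth increments: 109 − 9 = 100.
100 growth increments at 2 per year is 100 / 2 = 50 years.
The growth increment at the ventral margin is 1924 CE, so the spawning break dates to 1924 − 50 = 1874 CE.

1874 CE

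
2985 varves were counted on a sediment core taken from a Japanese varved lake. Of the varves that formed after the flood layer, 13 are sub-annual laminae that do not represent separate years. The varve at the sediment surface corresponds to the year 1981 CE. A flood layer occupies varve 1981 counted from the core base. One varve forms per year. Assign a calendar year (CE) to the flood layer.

990 CE

Between varve 1981 and the sediment surface there are 2985 − 1981 = 1004 varves.
Removing the 13 false varves leaves 1004 − 13 = 991 true varves beyond the flood layer.
Counting back 991 years from 1981 CE places the flood layer in 1981 − 991 = 990 CE.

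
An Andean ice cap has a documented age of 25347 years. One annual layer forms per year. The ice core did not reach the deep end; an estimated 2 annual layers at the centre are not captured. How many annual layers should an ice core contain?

25345 annual layers

Expected annual layers over 25347 years: 25347.
Less the 2 uncaptured annual layers: 25347 − 2 = 25345.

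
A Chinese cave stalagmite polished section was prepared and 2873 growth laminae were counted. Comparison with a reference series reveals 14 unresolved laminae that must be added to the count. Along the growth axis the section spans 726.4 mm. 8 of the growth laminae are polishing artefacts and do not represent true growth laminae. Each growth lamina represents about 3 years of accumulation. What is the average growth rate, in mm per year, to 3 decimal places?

Correcting the raw count gives 2873 − 8 + 14 = 2879 true growth laminae.
2879 growth laminae at 3 years each span 2879 × 3 = 8637 years.
726.4 mm over 8637 years gives 726.4 / 8637 ≈ 0.084 mm per year.

0.084 mm per year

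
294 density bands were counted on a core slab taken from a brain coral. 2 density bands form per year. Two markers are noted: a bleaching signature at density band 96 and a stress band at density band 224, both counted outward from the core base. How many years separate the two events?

64 yr

Separation: 224 − 96 = 128 density bands.
Dividing by 2 density bands per year: 128 / 2 = 64 years.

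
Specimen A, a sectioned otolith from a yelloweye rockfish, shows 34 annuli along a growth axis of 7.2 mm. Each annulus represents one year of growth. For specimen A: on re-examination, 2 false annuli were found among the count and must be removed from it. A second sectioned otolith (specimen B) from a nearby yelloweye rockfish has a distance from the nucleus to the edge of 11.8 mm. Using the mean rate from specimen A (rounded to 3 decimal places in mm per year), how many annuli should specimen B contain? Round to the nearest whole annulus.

52 annuli

Specimen A: true annulus count = 34 − 2 = 32.
A: 7.2 mm over 32 years gives 7.2 / 32 ≈ 0.225 mm/yr.
B spans 11.8 / 0.225 = 52.44 years ≈ 52 annuli.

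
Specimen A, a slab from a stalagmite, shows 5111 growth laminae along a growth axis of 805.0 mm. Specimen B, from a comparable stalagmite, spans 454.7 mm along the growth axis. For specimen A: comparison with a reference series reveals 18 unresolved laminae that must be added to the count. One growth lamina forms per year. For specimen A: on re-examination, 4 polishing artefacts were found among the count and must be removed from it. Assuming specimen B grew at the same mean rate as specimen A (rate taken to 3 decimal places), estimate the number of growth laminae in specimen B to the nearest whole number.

2896 growth laminae

Specimen A: adjusted count: 5111 − 4 + 18 = 5125 growth laminae.
A: Mean rate = 805.0 mm / 5125 years ≈ 0.157 mm/yr.
B spans 454.7 / 0.157 = 2896.18 years ≈ 2896 growth laminae.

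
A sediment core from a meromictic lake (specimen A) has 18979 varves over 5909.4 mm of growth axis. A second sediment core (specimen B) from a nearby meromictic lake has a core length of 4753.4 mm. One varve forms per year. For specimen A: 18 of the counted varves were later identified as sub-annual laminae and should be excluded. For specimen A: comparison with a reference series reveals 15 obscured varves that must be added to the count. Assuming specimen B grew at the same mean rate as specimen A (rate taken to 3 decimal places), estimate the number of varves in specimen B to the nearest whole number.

Specimen A: after corrections the count is 18979 − 18 + 15 = 18976 varves.
A: 5909.4 mm over 18976 years gives 5909.4 / 18976 ≈ 0.311 mm/yr.
B spans 4753.4 / 0.311 = 15284.24 years ≈ 15284 varves.

15284 varves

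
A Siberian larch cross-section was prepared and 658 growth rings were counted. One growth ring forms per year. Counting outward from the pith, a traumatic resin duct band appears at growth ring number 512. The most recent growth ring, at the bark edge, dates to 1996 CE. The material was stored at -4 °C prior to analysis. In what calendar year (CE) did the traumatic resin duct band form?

The traumatic resin duct band sits at growth ring 512 from the pith, so 658 − 512 = 146 growth rings formed after it.
The growth ring at the bark edge is 1996 CE, so the traumatic resin duct band dates to 1996 − 146 = 1850 CE.

1850 CE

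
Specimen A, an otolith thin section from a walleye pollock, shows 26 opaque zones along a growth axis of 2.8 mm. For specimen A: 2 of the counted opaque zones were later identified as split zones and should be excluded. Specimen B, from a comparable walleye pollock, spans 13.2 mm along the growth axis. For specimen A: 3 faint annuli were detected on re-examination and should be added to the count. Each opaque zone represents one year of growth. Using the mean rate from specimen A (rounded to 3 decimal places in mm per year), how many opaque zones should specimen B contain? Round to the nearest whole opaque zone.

Specimen A: after corrections the count is 26 − 2 + 3 = 27 opaque zones.
A: Mean rate = 2.8 mm / 27 years ≈ 0.104 mm/year.
Specimen B: 13.2 mm / 0.104 mm per year = 126.92 years ≈ 127 opaque zones.

127 opaque zones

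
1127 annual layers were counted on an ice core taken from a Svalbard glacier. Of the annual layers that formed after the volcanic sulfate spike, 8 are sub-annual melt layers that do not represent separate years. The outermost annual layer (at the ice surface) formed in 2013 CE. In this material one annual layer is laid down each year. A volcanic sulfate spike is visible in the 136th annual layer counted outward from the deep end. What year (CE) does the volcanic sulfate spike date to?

1030 CE

1127 − 136 = 991 annual layers lie beyond the volcanic sulfate spike toward the ice surface.
Removing the 8 false annual layers leaves 991 − 8 = 983 true annual layers beyond the volcanic sulfate spike.
Counting back 983 years from 2013 CE places the volcanic sulfate spike in 2013 − 983 = 1030 CE.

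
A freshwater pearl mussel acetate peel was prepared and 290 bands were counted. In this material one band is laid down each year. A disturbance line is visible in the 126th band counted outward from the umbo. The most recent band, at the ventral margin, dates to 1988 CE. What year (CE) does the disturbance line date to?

290 − 126 = 164 bands lie beyond the disturbance line toward the ventral margin.
The band at the ventral margin is 1988 CE, so the disturbance line dates to 1988 − 164 = 1824 CE.

1824 CE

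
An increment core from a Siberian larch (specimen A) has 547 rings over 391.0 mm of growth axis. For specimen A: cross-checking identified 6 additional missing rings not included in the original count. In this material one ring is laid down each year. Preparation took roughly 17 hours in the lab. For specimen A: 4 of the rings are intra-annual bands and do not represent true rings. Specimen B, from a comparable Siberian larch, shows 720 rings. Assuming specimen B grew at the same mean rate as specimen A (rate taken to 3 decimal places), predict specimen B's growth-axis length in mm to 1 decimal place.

Specimen A: after corrections the count is 547 − 4 + 6 = 549 rings.
A: Mean rate = 391.0 mm / 549 years ≈ 0.712 mm/yr.
Length of B = 0.712 × 720 = 512.6 mm.

512.6 mm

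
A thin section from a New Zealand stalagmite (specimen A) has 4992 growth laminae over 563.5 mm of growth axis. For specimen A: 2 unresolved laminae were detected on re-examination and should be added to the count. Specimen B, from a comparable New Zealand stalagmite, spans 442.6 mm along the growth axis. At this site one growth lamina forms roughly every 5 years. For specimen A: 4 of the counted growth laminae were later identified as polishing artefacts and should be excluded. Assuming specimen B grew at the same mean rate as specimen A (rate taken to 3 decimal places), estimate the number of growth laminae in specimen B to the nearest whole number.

Specimen A: true growth lamina count = 4992 − 4 + 2 = 4990.
Specimen A: at 5 years per growth lamina, 4990 × 5 = 24950 years.
A: Mean rate = 563.5 mm / 24950 years ≈ 0.023 mm/year.
For B, 442.6 / 0.023 = 19243.48 years; at 5 years per growth lamina that is 19243.48 / 5 ≈ 3849 growth laminae.

3849 growth laminae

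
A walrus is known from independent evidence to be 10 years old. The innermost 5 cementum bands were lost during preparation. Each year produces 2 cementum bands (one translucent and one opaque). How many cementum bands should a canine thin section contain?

10 years at 2 cementum bands per year gives 10 × 2 = 20 cementum bands.
Subtracting the 5 cementum bands not captured gives 20 − 5 = 15 cementum bands in the record.

15 cementum bands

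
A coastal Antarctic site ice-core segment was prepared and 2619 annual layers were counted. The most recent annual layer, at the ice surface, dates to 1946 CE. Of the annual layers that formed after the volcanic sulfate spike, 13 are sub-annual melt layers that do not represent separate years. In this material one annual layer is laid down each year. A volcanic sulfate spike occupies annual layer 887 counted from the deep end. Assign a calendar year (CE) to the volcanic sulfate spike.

Between annual layer 887 and the ice surface there are 2619 − 887 = 1732 annual layers.
1732 − 13 false = 1719 true annual layers after the volcanic sulfate spike.
Counting back 1719 years from 1946 CE places the volcanic sulfate spike in 1946 − 1719 = 227 CE.

227 CE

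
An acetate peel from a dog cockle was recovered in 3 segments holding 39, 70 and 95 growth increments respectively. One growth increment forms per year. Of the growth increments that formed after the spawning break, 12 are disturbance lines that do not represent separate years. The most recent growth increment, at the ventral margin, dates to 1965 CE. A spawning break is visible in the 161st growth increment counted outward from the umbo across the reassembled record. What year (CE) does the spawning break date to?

1934 CE

Total growth increments = 39 + 70 + 95 = 204.
204 − 161 = 43 growth increments lie beyond the spawning break toward the ventral margin.
43 − 12 false = 31 true growth increments after the spawning break.
1965 − 31 = 1934 CE.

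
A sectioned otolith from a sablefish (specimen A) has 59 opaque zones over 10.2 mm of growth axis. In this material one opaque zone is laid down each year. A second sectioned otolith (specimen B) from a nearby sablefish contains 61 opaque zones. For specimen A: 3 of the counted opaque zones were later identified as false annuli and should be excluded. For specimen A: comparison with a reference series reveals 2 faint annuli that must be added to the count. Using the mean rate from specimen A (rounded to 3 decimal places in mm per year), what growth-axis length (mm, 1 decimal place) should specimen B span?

Specimen A: correcting the raw count gives 59 − 3 + 2 = 58 true opaque zones.
A: Mean rate = 10.2 mm / 58 years ≈ 0.176 mm per year.
B's length ≈ 0.176 × 61 = 10.7 mm.

10.7 mm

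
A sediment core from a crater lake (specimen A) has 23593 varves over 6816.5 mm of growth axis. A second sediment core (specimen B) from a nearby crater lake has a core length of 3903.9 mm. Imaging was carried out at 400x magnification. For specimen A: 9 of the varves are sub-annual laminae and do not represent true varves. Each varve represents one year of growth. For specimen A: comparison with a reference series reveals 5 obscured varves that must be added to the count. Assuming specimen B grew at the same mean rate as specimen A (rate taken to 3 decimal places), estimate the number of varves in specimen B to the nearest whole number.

13508 varves

Specimen A: adjusted count: 23593 − 9 + 5 = 23589 varves.
A: Extension rate ≈ 6816.5 / 23589 = 0.289 mm/yr.
Specimen B: 3903.9 mm / 0.289 mm per year = 13508.30 years ≈ 13508 varves.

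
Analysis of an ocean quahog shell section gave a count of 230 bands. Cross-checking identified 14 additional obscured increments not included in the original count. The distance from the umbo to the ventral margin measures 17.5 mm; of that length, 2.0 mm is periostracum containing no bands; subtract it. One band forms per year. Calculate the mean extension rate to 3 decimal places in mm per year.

0.064 mm per year

True band count = 230 + 14 = 244.
Removing the 2.0 mm offcut leaves 17.5 − 2.0 = 15.5 mm.
Mean rate = 15.5 mm / 244 years ≈ 0.064 mm per year.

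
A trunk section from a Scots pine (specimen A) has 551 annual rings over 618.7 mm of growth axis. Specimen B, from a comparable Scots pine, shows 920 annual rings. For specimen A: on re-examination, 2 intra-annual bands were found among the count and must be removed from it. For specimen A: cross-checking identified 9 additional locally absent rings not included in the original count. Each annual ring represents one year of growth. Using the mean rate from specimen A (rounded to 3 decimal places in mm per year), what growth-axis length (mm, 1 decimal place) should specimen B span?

1020.3 mm

Specimen A: after corrections the count is 551 − 2 + 9 = 558 annual rings.
A: 618.7 mm over 558 years gives 618.7 / 558 ≈ 1.109 mm/year.
B's length ≈ 1.109 × 920 = 1020.3 mm.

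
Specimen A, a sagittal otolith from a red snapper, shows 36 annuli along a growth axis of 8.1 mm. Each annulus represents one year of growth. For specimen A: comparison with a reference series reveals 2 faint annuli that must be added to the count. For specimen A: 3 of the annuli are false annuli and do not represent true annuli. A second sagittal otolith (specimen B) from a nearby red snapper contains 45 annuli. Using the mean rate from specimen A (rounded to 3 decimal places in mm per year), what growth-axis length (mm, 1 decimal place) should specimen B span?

Specimen A: correcting the raw count gives 36 − 3 + 2 = 35 true annuli.
A: Extension rate ≈ 8.1 / 35 = 0.231 mm/yr.
For B, 0.231 mm/year × 45 years = 10.4 mm.

10.4 mm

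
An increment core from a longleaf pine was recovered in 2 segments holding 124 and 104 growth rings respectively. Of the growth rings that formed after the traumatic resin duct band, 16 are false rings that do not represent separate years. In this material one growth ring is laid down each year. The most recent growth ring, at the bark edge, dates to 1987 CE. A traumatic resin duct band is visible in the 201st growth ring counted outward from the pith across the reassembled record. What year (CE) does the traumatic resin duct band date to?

1976 CE

Total growth rings = 124 + 104 = 228.
Between growth ring 201 and the bark edge there are 228 − 201 = 27 growth rings.
Excluding 16 false growth rings: 27 − 16 = 11.
1987 − 11 = 1976 CE.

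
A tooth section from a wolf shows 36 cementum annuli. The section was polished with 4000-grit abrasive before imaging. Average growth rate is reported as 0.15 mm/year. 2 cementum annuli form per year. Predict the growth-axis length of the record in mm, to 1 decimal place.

2.7 mm

With 2 cementum annuli per year, 36 / 2 = 18 years.
18 years at 0.15 mm/year gives 0.15 × 18 = 2.7 mm.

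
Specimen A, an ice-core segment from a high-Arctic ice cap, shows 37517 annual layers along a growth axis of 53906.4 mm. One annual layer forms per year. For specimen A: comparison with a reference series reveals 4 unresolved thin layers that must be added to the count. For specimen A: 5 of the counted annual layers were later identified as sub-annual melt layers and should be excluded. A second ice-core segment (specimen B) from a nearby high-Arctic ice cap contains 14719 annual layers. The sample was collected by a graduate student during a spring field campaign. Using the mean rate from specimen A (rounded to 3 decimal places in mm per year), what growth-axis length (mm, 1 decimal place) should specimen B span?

Specimen A: true annual layer count = 37517 − 5 + 4 = 37516.
A: Extension rate ≈ 53906.4 / 37516 = 1.437 mm/year.
For B, 1.437 mm/year × 14719 years = 21151.2 mm.

21151.2 mm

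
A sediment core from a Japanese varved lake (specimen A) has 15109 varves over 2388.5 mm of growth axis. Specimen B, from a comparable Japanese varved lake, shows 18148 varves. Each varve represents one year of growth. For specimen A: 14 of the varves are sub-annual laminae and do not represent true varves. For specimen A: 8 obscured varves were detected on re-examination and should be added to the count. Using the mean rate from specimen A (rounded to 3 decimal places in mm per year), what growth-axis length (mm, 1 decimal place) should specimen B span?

2867.4 mm

Specimen A: true varve count = 15109 − 14 + 8 = 15103.
A: Extension rate ≈ 2388.5 / 15103 = 0.158 mm/yr.
For B, 0.158 mm/year × 18148 years = 2867.4 mm.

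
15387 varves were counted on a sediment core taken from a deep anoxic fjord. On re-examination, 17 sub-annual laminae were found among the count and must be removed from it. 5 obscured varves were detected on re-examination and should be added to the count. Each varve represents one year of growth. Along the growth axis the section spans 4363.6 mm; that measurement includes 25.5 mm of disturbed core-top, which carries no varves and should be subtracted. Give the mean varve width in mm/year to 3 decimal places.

0.282 mm/year

True varve count = 15387 − 17 + 5 = 15375.
The growth record spans 4363.6 − 25.5 = 4338.1 mm.
Mean rate = 4338.1 mm / 15375 years ≈ 0.282 mm/year.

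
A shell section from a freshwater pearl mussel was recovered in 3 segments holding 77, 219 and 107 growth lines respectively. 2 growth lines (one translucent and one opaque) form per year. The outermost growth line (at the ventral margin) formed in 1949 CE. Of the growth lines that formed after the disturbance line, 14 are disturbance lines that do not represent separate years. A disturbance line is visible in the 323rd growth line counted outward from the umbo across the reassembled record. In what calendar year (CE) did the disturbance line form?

Total growth lines = 77 + 219 + 107 = 403.
Between growth line 323 and the ventral margin there are 403 − 323 = 80 growth lines.
Removing the 14 false growth lines leaves 80 − 14 = 66 true growth lines beyond the disturbance line.
With 2 growth lines per year, 66 / 2 = 33 years.
The growth line at the ventral margin is 1949 CE, so the disturbance line dates to 1949 − 33 = 1916 CE.

1916 CE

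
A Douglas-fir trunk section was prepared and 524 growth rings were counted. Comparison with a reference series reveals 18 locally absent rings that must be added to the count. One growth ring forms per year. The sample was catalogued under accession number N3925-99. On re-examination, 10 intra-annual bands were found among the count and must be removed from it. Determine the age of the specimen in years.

Adjusted count: 524 − 10 + 18 = 532 growth rings.
One growth ring per year makes the duration 532 years.

532 yr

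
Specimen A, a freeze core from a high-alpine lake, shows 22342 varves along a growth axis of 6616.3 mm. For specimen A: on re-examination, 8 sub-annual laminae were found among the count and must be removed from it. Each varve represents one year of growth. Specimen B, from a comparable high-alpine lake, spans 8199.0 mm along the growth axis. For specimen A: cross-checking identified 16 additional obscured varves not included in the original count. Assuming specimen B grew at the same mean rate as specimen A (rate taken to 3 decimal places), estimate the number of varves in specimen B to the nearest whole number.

Specimen A: adjusted count: 22342 − 8 + 16 = 22350 varves.
A: Extension rate ≈ 6616.3 / 22350 = 0.296 mm/yr.
For B, 8199.0 / 0.296 = 27699.32 years ≈ 27699 varves.

27699 varves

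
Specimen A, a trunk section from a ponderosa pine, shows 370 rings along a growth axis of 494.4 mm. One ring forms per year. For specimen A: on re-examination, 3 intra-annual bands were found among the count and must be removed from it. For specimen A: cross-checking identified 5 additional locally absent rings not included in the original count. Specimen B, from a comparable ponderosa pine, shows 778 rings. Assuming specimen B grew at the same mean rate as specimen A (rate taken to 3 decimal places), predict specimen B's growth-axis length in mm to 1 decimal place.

1034.0 mm

Specimen A: after corrections the count is 370 − 3 + 5 = 372 rings.
A: Extension rate ≈ 494.4 / 372 = 1.329 mm/year.
For B, 1.329 mm/year × 778 years = 1034.0 mm.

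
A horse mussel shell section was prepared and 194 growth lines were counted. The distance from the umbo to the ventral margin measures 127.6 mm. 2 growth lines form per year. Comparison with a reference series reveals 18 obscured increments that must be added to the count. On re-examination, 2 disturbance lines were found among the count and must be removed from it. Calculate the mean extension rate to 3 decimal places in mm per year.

1.215 mm per year

Adjusted count: 194 − 2 + 18 = 210 growth lines.
With 2 growth lines per year, 210 / 2 = 105 years.
127.6 mm over 105 years gives 127.6 / 105 ≈ 1.215 mm per year.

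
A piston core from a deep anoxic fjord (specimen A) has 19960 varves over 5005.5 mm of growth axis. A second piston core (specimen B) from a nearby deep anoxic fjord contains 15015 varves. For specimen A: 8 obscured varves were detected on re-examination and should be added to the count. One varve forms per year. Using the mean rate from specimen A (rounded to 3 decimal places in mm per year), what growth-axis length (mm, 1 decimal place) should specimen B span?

3768.8 mm

Specimen A: after corrections the count is 19960 + 8 = 19968 varves.
A: Extension rate ≈ 5005.5 / 19968 = 0.251 mm per year.
For B, 0.251 mm/year × 15015 years = 3768.8 mm.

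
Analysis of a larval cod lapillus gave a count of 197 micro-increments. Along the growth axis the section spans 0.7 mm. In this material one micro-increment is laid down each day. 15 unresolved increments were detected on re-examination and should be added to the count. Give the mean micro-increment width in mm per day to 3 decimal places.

0.003 mm per day

After corrections the count is 197 + 15 = 212 micro-increments.
Extension rate ≈ 0.7 / 212 = 0.003 mm per day.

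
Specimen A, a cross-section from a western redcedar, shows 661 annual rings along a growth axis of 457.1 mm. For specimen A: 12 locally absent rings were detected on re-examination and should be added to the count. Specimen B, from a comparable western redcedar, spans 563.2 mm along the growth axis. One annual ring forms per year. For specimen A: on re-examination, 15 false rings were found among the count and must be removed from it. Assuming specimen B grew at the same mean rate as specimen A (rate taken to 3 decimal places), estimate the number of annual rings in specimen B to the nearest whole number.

810 annual rings

Specimen A: true annual ring count = 661 − 15 + 12 = 658.
A: Extension rate ≈ 457.1 / 658 = 0.695 mm/year.
B spans 563.2 / 0.695 = 810.36 years ≈ 810 annual rings.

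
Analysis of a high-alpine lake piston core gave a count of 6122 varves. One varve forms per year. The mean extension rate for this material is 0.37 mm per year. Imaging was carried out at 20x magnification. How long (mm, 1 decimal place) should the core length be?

The record spans 6122 years at 0.37 mm per year.
Length ≈ 0.37 × 6122 = 2265.1 mm.

2265.1 mm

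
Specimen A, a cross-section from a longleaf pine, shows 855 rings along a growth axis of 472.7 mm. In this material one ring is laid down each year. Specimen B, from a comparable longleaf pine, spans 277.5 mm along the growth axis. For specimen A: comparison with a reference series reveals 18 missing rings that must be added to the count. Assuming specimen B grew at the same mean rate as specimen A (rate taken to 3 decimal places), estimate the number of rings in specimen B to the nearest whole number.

513 rings

Specimen A: correcting the raw count gives 855 + 18 = 873 true rings.
A: Mean rate = 472.7 mm / 873 years ≈ 0.541 mm/yr.
B spans 277.5 / 0.541 = 512.94 years ≈ 513 rings.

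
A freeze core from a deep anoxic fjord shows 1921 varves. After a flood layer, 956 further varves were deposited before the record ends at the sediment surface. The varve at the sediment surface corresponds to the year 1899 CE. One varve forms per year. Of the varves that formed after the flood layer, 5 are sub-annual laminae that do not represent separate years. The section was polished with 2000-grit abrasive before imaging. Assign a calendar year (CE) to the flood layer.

948 CE

There are 956 varves younger than the flood layer.
Excluding 5 false varves: 956 − 5 = 951.
1899 − 951 = 948 CE.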